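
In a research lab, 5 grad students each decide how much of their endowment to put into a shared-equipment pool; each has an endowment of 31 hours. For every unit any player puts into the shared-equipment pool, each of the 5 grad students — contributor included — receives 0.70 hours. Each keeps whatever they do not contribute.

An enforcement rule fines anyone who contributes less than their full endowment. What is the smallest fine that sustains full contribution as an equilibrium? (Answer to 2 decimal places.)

Given the others contribute fully, the best deviation is to contribute 0 (any partial contribution still incurs the fine and gives up units whose private return 0.70 is below 1).
Deviating from 31 to 0 saves 31 hours but forfeits the deviator's share of the drop in the shared-equipment pool: 0.70 × 31 = 21.70.
So the deviation gain is 31 − 21.70 = 9.30, and the fine must be at least 9.30 hours to wipe it out.

9.30 hours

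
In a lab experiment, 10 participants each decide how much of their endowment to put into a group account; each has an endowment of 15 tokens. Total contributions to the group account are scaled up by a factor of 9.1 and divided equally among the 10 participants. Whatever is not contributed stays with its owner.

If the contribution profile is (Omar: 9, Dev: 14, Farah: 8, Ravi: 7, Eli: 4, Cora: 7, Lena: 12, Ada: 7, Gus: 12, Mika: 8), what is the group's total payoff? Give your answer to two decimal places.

862.80 tokens

Total contributed: 9 + 14 + 8 + 7 + 4 + 7 + 12 + 7 + 12 + 8 = 88; total kept: 10 × 15 − 88 = 62.
The group account pays out 9.1 × 88 = 800.80 in aggregate.
Group total = 62 + 800.80 = 862.80.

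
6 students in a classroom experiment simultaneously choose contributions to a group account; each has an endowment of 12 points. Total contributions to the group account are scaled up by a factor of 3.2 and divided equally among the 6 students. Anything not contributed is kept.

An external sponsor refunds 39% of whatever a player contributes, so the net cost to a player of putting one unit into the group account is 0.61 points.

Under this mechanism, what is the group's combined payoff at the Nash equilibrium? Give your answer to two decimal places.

The effective private return is (3.2/6) / 0.61 = 0.8743, which is still under 1, so the mechanism doesn't change anyone's dominant strategy: zero contribution.
At the Nash equilibrium no one contributes; group total payoff = 6 × 12 = 72.

72.00 points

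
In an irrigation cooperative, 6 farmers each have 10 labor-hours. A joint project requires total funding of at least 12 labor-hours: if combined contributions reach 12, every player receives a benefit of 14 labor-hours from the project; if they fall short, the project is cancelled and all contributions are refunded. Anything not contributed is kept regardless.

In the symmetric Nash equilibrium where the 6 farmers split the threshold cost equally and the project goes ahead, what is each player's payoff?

Equal share of the threshold: 12/6 = 2.
At this profile no one gains by cutting their contribution: any cut drops the total below 12, the project is cancelled, contributions are refunded, and the deviator ends with 10, which is less than 10 − 2 + 14 = 22. Contributing more than 2 just wastes the excess. So contributing exactly 2 is a best response.
Each player's payoff: 10 − 2 + 14 = 22.

22 labor-hours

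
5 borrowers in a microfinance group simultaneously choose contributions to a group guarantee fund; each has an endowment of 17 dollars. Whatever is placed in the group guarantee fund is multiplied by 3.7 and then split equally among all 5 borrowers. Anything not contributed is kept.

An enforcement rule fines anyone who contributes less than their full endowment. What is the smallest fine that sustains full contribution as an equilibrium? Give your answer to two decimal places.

Given the others contribute fully, the best deviation is to contribute 0 (any partial contribution still incurs the fine and gives up units whose private return 0.7400 is below 1).
Deviating from 17 to 0 saves 17 dollars but forfeits the deviator's share of the drop in the group guarantee fund: 3.7/5 × 17 = 12.58.
So the deviation gain is 17 − 12.58 = 4.42, and the fine must be at least 4.42 dollars to wipe it out.

4.42 dollars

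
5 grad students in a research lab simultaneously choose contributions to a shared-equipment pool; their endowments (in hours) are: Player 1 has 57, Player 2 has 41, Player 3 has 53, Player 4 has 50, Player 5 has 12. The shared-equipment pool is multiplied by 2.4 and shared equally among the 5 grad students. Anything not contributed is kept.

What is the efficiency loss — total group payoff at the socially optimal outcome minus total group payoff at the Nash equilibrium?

298.20 hours

The private return per contributed unit is 2.4/5 = 0.4800 < 1 for every player regardless of endowment, so the Nash equilibrium is zero contribution and the group total is Σ E_j = 57 + 41 + 53 + 50 + 12 = 213.
Each contributed unit returns 2.400 to the group, so the social optimum is full contribution by everyone: group total = 2.400 × 213 = 511.20.
Efficiency loss = (2.400 − 1) × 213 = 298.20.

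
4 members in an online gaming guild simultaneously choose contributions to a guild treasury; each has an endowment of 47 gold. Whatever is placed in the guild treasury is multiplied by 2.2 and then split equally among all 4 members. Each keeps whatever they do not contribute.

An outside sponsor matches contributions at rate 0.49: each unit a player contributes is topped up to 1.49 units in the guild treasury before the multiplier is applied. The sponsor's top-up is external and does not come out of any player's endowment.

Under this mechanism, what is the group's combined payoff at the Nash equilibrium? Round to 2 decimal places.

With the mechanism, a contributed unit returns 2.2 × 1.49 / 4 = 0.8195 per unit of net cost — still below 1 — so contributing 0 remains dominant for every player.
At the Nash equilibrium no one contributes; group total payoff = 4 × 47 = 188.

188.00 gold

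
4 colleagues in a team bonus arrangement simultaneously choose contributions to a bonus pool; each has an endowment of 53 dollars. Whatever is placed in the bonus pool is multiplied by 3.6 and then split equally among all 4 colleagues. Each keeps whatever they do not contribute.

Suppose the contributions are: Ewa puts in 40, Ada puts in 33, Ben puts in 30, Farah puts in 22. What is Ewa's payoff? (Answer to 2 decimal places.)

Total contributed: 40 + 33 + 30 + 22 = 125.
Each receives 3.6 × 125 / 4 = 112.50 from the bonus pool.
Ewa keeps 53 − 40 = 13, so Ewa's payoff is 13 + 112.50 = 125.50.

125.50 dollars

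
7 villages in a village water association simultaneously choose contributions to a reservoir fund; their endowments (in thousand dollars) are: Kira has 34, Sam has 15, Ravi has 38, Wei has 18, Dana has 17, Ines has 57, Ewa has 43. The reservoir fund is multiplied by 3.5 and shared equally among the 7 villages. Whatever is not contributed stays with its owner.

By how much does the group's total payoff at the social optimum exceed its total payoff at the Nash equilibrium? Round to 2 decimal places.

The private return per contributed unit is 3.5/7 = 0.5000 < 1 for every player regardless of endowment, so the Nash equilibrium is zero contribution and the group total is Σ E_j = 34 + 15 + 38 + 18 + 17 + 57 + 43 = 222.
Each contributed unit returns 3.500 to the group, so the social optimum is full contribution by everyone: group total = 3.500 × 222 = 777.00.
Efficiency loss = (3.500 − 1) × 222 = 555.00.

555.00 thousand dollars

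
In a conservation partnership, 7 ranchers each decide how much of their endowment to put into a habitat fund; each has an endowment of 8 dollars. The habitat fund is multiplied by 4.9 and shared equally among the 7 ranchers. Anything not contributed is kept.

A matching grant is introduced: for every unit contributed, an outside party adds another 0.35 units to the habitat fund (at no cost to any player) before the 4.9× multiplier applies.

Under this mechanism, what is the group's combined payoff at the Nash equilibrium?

56.00 dollars

With the mechanism, a contributed unit returns 4.9 × 1.35 / 7 = 0.9450 per unit of net cost — still below 1 — so contributing 0 remains dominant for every player.
At the Nash equilibrium no one contributes; group total payoff = 7 × 8 = 56.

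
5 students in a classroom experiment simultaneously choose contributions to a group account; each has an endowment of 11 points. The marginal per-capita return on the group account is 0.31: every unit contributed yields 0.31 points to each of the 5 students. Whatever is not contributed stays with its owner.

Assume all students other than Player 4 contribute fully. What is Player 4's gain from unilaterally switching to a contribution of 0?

Switching from a contribution of 11 to 0 lets Player 4 keep an extra 11 points, but lowers the group account by 11, which costs Player 4 their own share of that drop: 0.31 × 11 = 3.41.
Net gain = 11 − 3.41 = 7.59. The private return per contributed unit (0.31) is below 1, so free-riding is indeed the best response regardless of what the others do.

7.59 points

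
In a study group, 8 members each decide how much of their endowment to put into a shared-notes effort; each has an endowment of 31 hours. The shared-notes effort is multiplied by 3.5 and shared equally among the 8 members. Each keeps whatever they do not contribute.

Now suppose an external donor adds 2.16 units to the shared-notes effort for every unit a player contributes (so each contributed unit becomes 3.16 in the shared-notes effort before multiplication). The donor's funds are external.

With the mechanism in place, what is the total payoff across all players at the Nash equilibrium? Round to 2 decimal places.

Under the mechanism each unit contributed yields 3.5 × 3.16 / 8 = 1.3825 back to its contributor per unit of net cost, which exceeds 1, making full contribution the dominant choice for everyone.
At the Nash equilibrium everyone contributes 31. Group total payoff = 3.5 × 3.16 × 248 = 2742.88.

2742.88 hours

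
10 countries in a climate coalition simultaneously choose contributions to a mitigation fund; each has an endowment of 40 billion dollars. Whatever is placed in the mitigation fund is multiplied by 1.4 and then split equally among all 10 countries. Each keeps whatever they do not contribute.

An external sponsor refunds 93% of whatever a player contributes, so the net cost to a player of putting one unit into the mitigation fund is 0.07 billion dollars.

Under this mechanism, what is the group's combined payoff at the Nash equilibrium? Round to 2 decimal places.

932.00 billion dollars

Under the mechanism each unit contributed yields (1.4/10) / 0.07 = 2.0000 back to its contributor per unit of net cost, which exceeds 1, making full contribution the dominant choice for everyone.
So the Nash equilibrium is full contribution by all 10; the group earns 10 × (40 × 0.93 + 1.4 × 40) = 932.00.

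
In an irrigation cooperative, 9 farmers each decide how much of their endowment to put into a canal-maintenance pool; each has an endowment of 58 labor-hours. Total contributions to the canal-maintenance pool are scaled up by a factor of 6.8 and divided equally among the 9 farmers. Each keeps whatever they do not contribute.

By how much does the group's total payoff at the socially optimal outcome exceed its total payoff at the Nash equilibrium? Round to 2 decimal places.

3027.60 labor-hours

Each contributed unit returns 6.8/9 = 0.7556 to its contributor — below 1 — so contributing 0 is dominant for every player. At the Nash equilibrium everyone keeps their 58, and the group total is 9 × 58 = 522.
Each contributed unit returns 6.800 to the group as a whole (0.7556 to each of 9 players), which exceeds 1, so the social optimum is full contribution: group total = 6.800 × 522 = 3549.60.
Efficiency loss = 3549.60 − 522 = 3027.60.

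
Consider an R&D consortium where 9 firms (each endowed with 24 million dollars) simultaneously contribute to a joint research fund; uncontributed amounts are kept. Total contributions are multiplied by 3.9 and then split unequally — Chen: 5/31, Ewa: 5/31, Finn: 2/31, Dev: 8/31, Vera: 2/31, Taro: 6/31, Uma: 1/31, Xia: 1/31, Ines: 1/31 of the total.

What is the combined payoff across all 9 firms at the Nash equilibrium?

Player j's private return per contributed unit is 3.9 × (j's share). Contributing is weakly dominant for j when that share is at least 1/3.9 = 0.2564, and contributing 0 is dominant otherwise.
Only Dev (8/31) clears that bar, contributing 24; the remaining 8 contribute 0. Total contributed: 24.
The joint research fund pays out 3.9 × 24 = 93.60 in total (split across the unequal shares, but the aggregate is all that matters for the group sum).
The 8 free-riders keep 24 each, adding 192. Group total = 192 + 93.60 = 285.60.

285.60 million dollars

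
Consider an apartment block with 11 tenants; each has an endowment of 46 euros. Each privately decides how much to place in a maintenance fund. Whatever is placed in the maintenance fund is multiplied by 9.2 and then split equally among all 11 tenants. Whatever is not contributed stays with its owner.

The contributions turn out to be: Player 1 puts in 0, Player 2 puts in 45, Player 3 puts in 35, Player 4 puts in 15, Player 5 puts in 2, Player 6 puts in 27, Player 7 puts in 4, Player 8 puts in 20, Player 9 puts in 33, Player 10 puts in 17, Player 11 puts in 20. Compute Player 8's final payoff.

208.33 euros

Total contributed: 0 + 45 + 35 + 15 + 2 + 27 + 4 + 20 + 33 + 17 + 20 = 218.
Each receives 9.2 × 218 / 11 = 182.33 from the maintenance fund.
Player 8 keeps 46 − 20 = 26, so Player 8's payoff is 26 + 182.33 = 208.33.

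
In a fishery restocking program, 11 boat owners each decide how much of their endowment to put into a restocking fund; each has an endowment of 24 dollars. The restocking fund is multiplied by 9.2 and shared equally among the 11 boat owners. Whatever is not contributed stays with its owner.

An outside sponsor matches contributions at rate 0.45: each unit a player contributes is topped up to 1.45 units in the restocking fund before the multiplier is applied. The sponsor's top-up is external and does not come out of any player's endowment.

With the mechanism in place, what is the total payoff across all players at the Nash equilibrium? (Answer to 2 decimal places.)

3521.76 dollars

With the mechanism, a contributed unit returns 9.2 × 1.45 / 11 = 1.2127 per unit of net cost to the contributor — now above 1 — so contributing fully is weakly dominant for every player.
So the Nash equilibrium is full contribution by all 11; the group earns 9.2 × 1.45 × 264 = 3521.76.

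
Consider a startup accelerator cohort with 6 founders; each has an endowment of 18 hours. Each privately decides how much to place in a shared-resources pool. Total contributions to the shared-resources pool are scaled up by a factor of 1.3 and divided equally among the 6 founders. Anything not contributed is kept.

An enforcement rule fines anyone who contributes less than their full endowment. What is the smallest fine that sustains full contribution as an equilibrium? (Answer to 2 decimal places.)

Given the others contribute fully, the best deviation is to contribute 0 (any partial contribution still incurs the fine and gives up units whose private return 0.2167 is below 1).
Deviating from 18 to 0 saves 18 hours but forfeits the deviator's share of the drop in the shared-resources pool: 1.3/6 × 18 = 3.90.
So the deviation gain is 18 − 3.90 = 14.10, and the fine must be at least 14.10 hours to wipe it out.

14.10 hours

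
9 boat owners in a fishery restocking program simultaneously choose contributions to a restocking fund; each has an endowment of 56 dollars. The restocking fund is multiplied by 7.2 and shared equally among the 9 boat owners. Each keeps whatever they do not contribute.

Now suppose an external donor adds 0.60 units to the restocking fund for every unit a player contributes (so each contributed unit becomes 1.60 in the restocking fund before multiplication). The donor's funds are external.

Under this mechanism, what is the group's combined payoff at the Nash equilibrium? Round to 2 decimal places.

5806.08 dollars

Under the mechanism each unit contributed yields 7.2 × 1.60 / 9 = 1.2800 back to its contributor per unit of net cost, which exceeds 1, making full contribution the dominant choice for everyone.
So the Nash equilibrium is full contribution by all 9; the group earns 7.2 × 1.60 × 504 = 5806.08.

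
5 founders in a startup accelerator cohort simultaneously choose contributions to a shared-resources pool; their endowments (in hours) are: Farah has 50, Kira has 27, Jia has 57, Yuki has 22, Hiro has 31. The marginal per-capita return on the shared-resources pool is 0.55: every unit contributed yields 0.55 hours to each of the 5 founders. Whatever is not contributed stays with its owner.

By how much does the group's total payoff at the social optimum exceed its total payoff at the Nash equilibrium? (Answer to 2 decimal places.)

The private return per contributed unit is 0.55 < 1 for everyone, so the Nash equilibrium is zero contribution and the group total is Σ E_j = 50 + 27 + 57 + 22 + 31 = 187.
Each contributed unit returns 2.750 to the group, so the social optimum is full contribution by everyone: group total = 2.750 × 187 = 514.25.
Efficiency loss = (2.750 − 1) × 187 = 327.25.

327.25 hours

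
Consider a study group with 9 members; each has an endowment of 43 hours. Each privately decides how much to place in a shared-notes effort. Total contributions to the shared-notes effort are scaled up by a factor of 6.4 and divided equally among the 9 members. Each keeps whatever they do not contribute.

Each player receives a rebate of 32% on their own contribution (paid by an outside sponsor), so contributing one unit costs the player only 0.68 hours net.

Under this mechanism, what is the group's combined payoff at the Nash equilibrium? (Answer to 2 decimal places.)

2600.64 hours

Under the mechanism each unit contributed yields (6.4/9) / 0.68 = 1.0458 back to its contributor per unit of net cost, which exceeds 1, making full contribution the dominant choice for everyone.
At the Nash equilibrium everyone contributes 43. Group total payoff = 9 × (43 × 0.32 + 6.4 × 43) = 2600.64.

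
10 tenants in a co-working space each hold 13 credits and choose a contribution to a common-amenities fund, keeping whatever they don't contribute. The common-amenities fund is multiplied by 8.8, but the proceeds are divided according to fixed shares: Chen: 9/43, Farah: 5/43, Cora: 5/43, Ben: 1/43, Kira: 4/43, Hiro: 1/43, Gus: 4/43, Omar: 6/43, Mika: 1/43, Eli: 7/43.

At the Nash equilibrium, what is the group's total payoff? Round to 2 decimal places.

637.00 credits

Each unit j contributes comes back to j as 8.8 × (j's share), so j prefers to contribute only if that share exceeds 1/8.8 = 0.1136; otherwise keeping the unit dominates.
Chen, Farah, Cora, Omar and Eli clear that bar, contributing 13 each; the remaining 5 contribute 0. Total contributed: 65.
The common-amenities fund pays out 8.8 × 65 = 572.00 in total (split across the unequal shares, but the aggregate is all that matters for the group sum).
The 5 free-riders keep 13 each, adding 65. Group total = 65 + 572.00 = 637.00.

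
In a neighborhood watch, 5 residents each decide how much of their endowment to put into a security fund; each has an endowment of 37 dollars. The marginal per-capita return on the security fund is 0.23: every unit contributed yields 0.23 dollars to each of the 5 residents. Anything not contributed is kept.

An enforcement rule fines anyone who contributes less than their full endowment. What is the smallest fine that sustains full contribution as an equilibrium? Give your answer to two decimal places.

Given the others contribute fully, the best deviation is to contribute 0 (any partial contribution still incurs the fine and gives up units whose private return 0.23 is below 1).
Deviating from 37 to 0 saves 37 dollars but forfeits the deviator's share of the drop in the security fund: 0.23 × 37 = 8.51.
So the deviation gain is 37 − 8.51 = 28.49, and the fine must be at least 28.49 dollars to wipe it out.

28.49 dollars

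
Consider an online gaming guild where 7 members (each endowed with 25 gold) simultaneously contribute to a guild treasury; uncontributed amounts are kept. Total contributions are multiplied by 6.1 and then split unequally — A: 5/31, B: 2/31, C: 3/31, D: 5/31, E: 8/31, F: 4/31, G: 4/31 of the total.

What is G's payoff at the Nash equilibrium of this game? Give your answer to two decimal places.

Player j's private return per contributed unit is 6.1 × (j's share). Contributing is weakly dominant for j when that share is at least 1/6.1 = 0.1639, and contributing 0 is dominant otherwise.
Only E (8/31) clears that bar, contributing 25; the remaining 6 contribute 0. Total contributed: 25.
G keeps 25 and receives 6.1 × 25 × 4/31 = 19.68 from the guild treasury, for a payoff of 44.68.

44.68 gold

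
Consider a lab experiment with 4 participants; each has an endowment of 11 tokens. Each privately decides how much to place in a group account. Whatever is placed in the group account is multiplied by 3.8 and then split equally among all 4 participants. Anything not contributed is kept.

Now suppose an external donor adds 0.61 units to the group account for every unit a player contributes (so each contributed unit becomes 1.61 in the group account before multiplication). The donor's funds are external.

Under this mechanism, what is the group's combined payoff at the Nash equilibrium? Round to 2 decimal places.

269.19 tokens

With the mechanism, a contributed unit returns 3.8 × 1.61 / 4 = 1.5295 per unit of net cost to the contributor — now above 1 — so contributing fully is weakly dominant for every player.
At the Nash equilibrium everyone contributes 11. Group total payoff = 3.8 × 1.61 × 44 = 269.19.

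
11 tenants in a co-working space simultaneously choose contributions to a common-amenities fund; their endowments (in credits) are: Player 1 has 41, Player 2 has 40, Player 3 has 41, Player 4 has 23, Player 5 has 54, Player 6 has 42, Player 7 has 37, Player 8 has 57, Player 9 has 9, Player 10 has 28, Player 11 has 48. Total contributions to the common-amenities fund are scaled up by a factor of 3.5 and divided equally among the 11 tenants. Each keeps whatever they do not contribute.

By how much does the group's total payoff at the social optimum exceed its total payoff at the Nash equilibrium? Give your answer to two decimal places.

The private return per contributed unit is 3.5/11 = 0.3182 < 1 for every player regardless of endowment, so the Nash equilibrium is zero contribution and the group total is Σ E_j = 41 + 40 + 41 + 23 + 54 + 42 + 37 + 57 + 9 + 28 + 48 = 420.
Each contributed unit returns 3.500 to the group, so the social optimum is full contribution by everyone: group total = 3.500 × 420 = 1470.00.
Efficiency loss = (3.500 − 1) × 420 = 1050.00.

1050.00 credits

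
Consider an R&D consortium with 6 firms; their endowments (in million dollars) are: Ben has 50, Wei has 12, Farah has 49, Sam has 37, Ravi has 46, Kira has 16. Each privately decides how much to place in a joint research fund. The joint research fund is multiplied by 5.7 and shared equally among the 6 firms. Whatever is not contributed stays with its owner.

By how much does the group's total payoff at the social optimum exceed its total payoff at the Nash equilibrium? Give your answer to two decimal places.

987.00 million dollars

The private return per contributed unit is 5.7/6 = 0.9500 < 1 for every player regardless of endowment, so the Nash equilibrium is zero contribution and the group total is Σ E_j = 50 + 12 + 49 + 37 + 46 + 16 = 210.
Each contributed unit returns 5.700 to the group, so the social optimum is full contribution by everyone: group total = 5.700 × 210 = 1197.00.
Efficiency loss = (5.700 − 1) × 210 = 987.00.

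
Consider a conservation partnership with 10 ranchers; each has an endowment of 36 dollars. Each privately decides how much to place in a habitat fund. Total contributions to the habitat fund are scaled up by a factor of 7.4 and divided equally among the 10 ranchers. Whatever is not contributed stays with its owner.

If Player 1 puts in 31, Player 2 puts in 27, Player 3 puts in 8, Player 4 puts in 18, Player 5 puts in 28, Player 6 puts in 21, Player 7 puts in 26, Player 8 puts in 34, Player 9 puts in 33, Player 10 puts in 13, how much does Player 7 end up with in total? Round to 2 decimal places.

Total contributed: 31 + 27 + 8 + 18 + 28 + 21 + 26 + 34 + 33 + 13 = 239.
Each receives 7.4 × 239 / 10 = 176.86 from the habitat fund.
Player 7 keeps 36 − 26 = 10, so Player 7's payoff is 10 + 176.86 = 186.86.

186.86 dollars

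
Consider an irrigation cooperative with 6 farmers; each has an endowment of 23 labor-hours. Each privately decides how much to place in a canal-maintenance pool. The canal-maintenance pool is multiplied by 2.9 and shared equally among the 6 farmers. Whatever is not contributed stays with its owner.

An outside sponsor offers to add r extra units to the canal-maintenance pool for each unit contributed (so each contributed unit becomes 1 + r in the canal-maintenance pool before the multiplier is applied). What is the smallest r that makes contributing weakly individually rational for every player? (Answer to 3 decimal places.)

1.069

With matching at rate r, one contributed unit becomes (1 + r) in the canal-maintenance pool and returns 2.9 × (1 + r) / 6 to the contributor.
Setting this equal to 1: 1 + r = 6/2.9 = 2.0690.
So the minimum matching rate is r = 2.0690 − 1 = 1.069.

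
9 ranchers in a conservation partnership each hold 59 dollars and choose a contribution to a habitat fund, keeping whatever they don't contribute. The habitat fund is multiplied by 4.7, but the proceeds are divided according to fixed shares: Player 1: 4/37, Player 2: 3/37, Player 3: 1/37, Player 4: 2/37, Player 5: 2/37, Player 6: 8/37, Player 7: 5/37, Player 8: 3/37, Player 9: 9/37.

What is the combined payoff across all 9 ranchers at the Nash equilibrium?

For player j, contributing a unit is worthwhile iff 4.7 × (j's share) ≥ 1, i.e. iff j's share is at least 0.2128.
Player 6 and Player 9 clear that bar, contributing 59 each; the remaining 7 contribute 0. Total contributed: 118.
The habitat fund pays out 4.7 × 118 = 554.60 in total (split across the unequal shares, but the aggregate is all that matters for the group sum).
The 7 free-riders keep 59 each, adding 413. Group total = 413 + 554.60 = 967.60.

967.60 dollars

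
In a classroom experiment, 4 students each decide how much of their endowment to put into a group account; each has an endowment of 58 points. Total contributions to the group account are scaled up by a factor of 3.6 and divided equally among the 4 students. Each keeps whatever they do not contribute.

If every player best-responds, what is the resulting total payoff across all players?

Each contributed unit returns 3.6/4 = 0.9000 to its contributor — below 1 — so contributing 0 is dominant for every player. At the Nash equilibrium everyone keeps their 58, and the group total is 4 × 58 = 232.

232.00 points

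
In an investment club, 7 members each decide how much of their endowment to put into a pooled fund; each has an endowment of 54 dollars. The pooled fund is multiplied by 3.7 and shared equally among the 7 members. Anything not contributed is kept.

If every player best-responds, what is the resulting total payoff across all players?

378.00 dollars

Each contributed unit returns 3.7/7 = 0.5286 to its contributor — below 1 — so contributing 0 is dominant for every player. At the Nash equilibrium everyone keeps their 54, and the group total is 7 × 54 = 378.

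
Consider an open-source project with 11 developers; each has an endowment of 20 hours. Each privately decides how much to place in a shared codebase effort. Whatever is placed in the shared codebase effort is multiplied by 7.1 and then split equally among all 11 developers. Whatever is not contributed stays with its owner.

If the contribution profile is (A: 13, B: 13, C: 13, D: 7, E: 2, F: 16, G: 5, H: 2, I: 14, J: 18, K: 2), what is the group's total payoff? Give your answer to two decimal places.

860.50 hours

Total contributed: 13 + 13 + 13 + 7 + 2 + 16 + 5 + 2 + 14 + 18 + 2 = 105; total kept: 11 × 20 − 105 = 115.
The shared codebase effort pays out 7.1 × 105 = 745.50 in aggregate.
Group total = 115 + 745.50 = 860.50.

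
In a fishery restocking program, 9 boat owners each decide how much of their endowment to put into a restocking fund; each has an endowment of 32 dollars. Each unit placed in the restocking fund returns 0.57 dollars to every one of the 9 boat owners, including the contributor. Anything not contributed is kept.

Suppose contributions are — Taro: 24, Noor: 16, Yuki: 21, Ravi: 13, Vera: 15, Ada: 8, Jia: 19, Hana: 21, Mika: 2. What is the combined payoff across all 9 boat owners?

862.07 dollars

Total contributed: 24 + 16 + 21 + 13 + 15 + 8 + 19 + 21 + 2 = 139; total kept: 9 × 32 − 139 = 149.
The restocking fund pays out 0.57 × 9 × 139 = 713.07 in aggregate.
Group total = 149 + 713.07 = 862.07.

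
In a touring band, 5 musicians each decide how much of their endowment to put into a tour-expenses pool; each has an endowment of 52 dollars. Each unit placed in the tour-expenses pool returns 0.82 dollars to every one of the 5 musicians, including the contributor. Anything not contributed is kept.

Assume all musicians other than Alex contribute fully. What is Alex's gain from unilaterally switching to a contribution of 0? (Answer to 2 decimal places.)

Switching from a contribution of 52 to 0 lets Alex keep an extra 52 dollars, but lowers the tour-expenses pool by 52, which costs Alex their own share of that drop: 0.82 × 52 = 42.64.
Net gain = 52 − 42.64 = 9.36. The private return per contributed unit (0.82) is below 1, so free-riding is indeed the best response regardless of what the others do.

9.36 dollars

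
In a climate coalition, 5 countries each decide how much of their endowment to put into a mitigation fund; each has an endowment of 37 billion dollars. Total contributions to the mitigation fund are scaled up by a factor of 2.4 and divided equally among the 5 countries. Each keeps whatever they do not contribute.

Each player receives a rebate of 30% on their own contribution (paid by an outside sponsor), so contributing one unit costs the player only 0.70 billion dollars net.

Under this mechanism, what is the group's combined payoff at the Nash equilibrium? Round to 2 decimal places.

185.00 billion dollars

The effective private return is (2.4/5) / 0.70 = 0.6857, which is still under 1, so the mechanism doesn't change anyone's dominant strategy: zero contribution.
At the Nash equilibrium no one contributes; group total payoff = 5 × 37 = 185.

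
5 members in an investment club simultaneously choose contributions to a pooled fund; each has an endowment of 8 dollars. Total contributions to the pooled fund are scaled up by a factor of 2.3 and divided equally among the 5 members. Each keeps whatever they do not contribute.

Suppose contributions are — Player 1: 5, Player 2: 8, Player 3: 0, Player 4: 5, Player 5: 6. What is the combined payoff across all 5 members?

71.20 dollars

Total contributed: 5 + 8 + 0 + 5 + 6 = 24; total kept: 5 × 8 − 24 = 16.
The pooled fund pays out 2.3 × 24 = 55.20 in aggregate.
Group total = 16 + 55.20 = 71.20.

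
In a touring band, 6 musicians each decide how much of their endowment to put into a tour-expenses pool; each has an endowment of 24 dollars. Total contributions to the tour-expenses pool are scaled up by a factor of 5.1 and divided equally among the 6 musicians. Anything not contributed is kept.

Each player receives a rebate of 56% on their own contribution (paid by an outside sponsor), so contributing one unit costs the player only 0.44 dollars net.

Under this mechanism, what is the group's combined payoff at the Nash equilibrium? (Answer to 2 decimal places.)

815.04 dollars

With the mechanism, a contributed unit returns (5.1/6) / 0.44 = 1.9318 per unit of net cost to the contributor — now above 1 — so contributing fully is weakly dominant for every player.
At the Nash equilibrium everyone contributes 24. Group total payoff = 6 × (24 × 0.56 + 5.1 × 24) = 815.04.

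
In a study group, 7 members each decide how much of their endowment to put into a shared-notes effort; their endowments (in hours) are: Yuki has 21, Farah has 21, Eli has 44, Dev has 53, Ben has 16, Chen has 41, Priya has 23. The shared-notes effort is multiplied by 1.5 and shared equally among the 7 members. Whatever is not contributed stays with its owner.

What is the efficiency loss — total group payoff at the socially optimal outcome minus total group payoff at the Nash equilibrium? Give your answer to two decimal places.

The private return per contributed unit is 1.5/7 = 0.2143 < 1 for every player regardless of endowment, so the Nash equilibrium is zero contribution and the group total is Σ E_j = 21 + 21 + 44 + 53 + 16 + 41 + 23 = 219.
Each contributed unit returns 1.500 to the group, so the social optimum is full contribution by everyone: group total = 1.500 × 219 = 328.50.
Efficiency loss = (1.500 − 1) × 219 = 109.50.

109.50 hours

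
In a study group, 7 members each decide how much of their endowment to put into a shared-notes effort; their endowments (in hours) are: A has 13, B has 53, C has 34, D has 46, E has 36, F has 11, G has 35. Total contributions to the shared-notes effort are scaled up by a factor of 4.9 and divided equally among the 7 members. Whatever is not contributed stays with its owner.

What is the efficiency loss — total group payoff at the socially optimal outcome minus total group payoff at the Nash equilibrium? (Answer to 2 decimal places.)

The private return per contributed unit is 4.9/7 = 0.7000 < 1 for every player regardless of endowment, so the Nash equilibrium is zero contribution and the group total is Σ E_j = 13 + 53 + 34 + 46 + 36 + 11 + 35 = 228.
Each contributed unit returns 4.900 to the group, so the social optimum is full contribution by everyone: group total = 4.900 × 228 = 1117.20.
Efficiency loss = (4.900 − 1) × 228 = 889.20.

889.20 hours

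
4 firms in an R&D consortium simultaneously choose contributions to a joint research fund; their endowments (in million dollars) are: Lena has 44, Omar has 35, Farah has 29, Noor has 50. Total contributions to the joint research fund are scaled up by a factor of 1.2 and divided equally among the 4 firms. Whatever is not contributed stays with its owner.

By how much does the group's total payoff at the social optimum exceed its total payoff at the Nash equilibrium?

31.60 million dollars

The private return per contributed unit is 1.2/4 = 0.3000 < 1 for every player regardless of endowment, so the Nash equilibrium is zero contribution and the group total is Σ E_j = 44 + 35 + 29 + 50 = 158.
Each contributed unit returns 1.200 to the group, so the social optimum is full contribution by everyone: group total = 1.200 × 158 = 189.60.
Efficiency loss = (1.200 − 1) × 158 = 31.60.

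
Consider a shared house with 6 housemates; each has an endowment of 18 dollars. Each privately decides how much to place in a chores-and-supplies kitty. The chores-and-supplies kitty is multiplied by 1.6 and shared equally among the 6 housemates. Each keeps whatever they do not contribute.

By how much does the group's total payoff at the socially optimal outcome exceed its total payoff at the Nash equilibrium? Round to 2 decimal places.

64.80 dollars

Each contributed unit returns 1.6/6 = 0.2667 to its contributor — below 1 — so contributing 0 is dominant for every player. At the Nash equilibrium everyone keeps their 18, and the group total is 6 × 18 = 108.
Each contributed unit returns 1.600 to the group as a whole (0.2667 to each of 6 players), which exceeds 1, so the social optimum is full contribution: group total = 1.600 × 108 = 172.80.
Efficiency loss = 172.80 − 108 = 64.80.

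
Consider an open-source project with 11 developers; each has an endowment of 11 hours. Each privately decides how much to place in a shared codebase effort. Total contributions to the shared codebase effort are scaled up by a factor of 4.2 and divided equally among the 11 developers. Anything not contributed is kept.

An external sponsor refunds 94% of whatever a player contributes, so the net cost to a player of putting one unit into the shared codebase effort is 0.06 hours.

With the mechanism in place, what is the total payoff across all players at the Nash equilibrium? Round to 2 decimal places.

The effective private return per unit is now (4.2/11) / 0.06 = 6.3636 > 1, so every player's dominant strategy flips to full contribution.
So the Nash equilibrium is full contribution by all 11; the group earns 11 × (11 × 0.94 + 4.2 × 11) = 621.94.

621.94 hours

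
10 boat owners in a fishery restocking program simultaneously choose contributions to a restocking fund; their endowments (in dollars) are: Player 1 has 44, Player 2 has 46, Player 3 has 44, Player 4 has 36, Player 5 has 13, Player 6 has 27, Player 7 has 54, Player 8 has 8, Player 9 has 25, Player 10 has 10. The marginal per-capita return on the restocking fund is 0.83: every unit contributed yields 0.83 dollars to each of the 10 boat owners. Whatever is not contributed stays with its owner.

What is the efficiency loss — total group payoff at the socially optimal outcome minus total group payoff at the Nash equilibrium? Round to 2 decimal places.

The private return per contributed unit is 0.83 < 1 for everyone, so the Nash equilibrium is zero contribution and the group total is Σ E_j = 44 + 46 + 44 + 36 + 13 + 27 + 54 + 8 + 25 + 10 = 307.
Each contributed unit returns 8.300 to the group, so the social optimum is full contribution by everyone: group total = 8.300 × 307 = 2548.10.
Efficiency loss = (8.300 − 1) × 307 = 2241.10.

2241.10 dollars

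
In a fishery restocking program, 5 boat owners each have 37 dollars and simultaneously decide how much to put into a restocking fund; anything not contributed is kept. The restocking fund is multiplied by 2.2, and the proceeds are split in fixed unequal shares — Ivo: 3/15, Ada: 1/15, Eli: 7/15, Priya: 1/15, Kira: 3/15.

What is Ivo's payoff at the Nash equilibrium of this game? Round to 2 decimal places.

Each unit j contributes comes back to j as 2.2 × (j's share), so j prefers to contribute only if that share exceeds 1/2.2 = 0.4545; otherwise keeping the unit dominates.
Eli alone (share 7/15) is above the threshold, contributing 37; the remaining 4 contribute 0. Total contributed: 37.
Ivo keeps 37 and receives 2.2 × 37 × 3/15 = 16.28 from the restocking fund, for a payoff of 53.28.

53.28 dollars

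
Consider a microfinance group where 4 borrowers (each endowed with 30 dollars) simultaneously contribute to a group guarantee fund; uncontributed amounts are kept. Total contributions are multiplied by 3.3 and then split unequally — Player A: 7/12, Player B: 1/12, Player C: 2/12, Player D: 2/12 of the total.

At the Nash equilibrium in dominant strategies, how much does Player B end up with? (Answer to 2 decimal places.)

Each unit j contributes comes back to j as 3.3 × (j's share), so j prefers to contribute only if that share exceeds 1/3.3 = 0.3030; otherwise keeping the unit dominates.
The only share above 0.3030 is Player A's 7/12, contributing 30; the remaining 3 contribute 0. Total contributed: 30.
Player B keeps 30 and receives 3.3 × 30 × 1/12 = 8.25 from the group guarantee fund, for a payoff of 38.25.

38.25 dollars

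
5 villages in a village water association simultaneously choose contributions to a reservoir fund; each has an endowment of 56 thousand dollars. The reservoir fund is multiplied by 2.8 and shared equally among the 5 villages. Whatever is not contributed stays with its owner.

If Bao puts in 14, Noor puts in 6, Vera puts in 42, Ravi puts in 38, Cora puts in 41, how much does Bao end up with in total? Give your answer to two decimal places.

120.96 thousand dollars

Total contributed: 14 + 6 + 42 + 38 + 41 = 141.
Each receives 2.8 × 141 / 5 = 78.96 from the reservoir fund.
Bao keeps 56 − 14 = 42, so Bao's payoff is 42 + 78.96 = 120.96.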